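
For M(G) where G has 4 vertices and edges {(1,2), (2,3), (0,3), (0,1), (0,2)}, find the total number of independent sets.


An independent set in a graphic matroid is an acyclic edge subset.
G has 4 vertices and 5 edges.
Enumerate all 2^5 = 32 subsets, checking for acyclicity.
Total independent sets = 24.

24


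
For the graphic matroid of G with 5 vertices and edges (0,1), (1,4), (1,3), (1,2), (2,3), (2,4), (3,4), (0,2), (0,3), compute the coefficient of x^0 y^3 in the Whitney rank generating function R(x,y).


R(x,y) = sum over A in 2^E of x^(r(E)-r(A)) * y^(|A|-r(A)).
G has 5 vertices, 9 edges. r(E) = 4.
Enumerate all 2^9 = 512 subsets.
Count subsets with r(E)-r(A)=0 and |A|-r(A)=3: 36.

36


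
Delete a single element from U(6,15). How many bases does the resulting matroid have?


Deleting e from U(6,15) gives U(6,14) since n > r.
Bases of U(6,14) = (14 choose 6) = 3003.

3003


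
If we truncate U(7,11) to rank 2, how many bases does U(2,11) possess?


Truncating U(7,11) to rank 2 gives U(2,11).
Bases of U(2,11) are all 2-element subsets of 11 elements.
Number of bases = C(11,2) = (11 * 10) / (1 * 2) = 55.

55


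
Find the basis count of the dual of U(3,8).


The dual of U(r,n) is U(n-r, n) = U(5,8).
Bases of U(5,8) are all (5)-element subsets.
|B(M*)| = C(8,5) = 56.

56


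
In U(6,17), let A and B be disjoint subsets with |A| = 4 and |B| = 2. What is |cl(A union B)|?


|A union B| = 4 + 2 = 6 (disjoint).
In U(6,17), cl(S) = S if |S| < 6, else cl(S) = E.
Since 6 >= 6, cl(A union B) = E.
|cl(A union B)| = 17.

17


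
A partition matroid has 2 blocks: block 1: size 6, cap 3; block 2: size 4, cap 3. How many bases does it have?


A basis picks exactly ci elements from block i.
Number of bases = product of C(|Si|, ci).
= C(6,3) * C(4,3)
= 20 * 4
= 80.

80


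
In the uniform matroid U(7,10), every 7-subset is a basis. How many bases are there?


Bases of U(7,10) are all 7-element subsets of the 10-element ground set.
Number of bases = C(10,7).
(10 choose 7) = 120.

120


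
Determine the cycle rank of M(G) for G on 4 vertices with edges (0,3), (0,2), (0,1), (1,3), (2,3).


Cycle rank (nullity) = |E| - r(M) = |E| - (|V| - c).
|E| = 5, |V| = 4, c = 1.
Nullity = 5 - (4 - 1) = 5 - 3 = 2.

2


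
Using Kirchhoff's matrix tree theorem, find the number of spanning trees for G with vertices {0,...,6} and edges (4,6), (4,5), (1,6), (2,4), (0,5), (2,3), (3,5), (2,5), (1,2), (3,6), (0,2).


By Kirchhoff's matrix tree theorem, the number of spanning trees equals
the determinant of any cofactor of the Laplacian matrix L.
G has 7 vertices and 11 edges.
Computing the (6 x 6) cofactor determinant gives 171.

171


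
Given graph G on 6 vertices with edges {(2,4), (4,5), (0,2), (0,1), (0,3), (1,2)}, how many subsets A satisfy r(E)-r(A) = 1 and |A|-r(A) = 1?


R(x,y) = sum over A in 2^E of x^(r(E)-r(A)) * y^(|A|-r(A)).
G has 6 vertices, 6 edges. r(E) = 5.
Enumerate all 2^6 = 64 subsets.
Count subsets with r(E)-r(A)=1 and |A|-r(A)=1: 3.

3


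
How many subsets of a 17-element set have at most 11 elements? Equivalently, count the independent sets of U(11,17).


Independent sets of U(11,17) are all subsets of size <= 11.
Count = (17 choose 0) + (17 choose 1) + (17 choose 2) + (17 choose 3) + (17 choose 4) + (17 choose 5) + (17 choose 6) + (17 choose 7) + (17 choose 8) + (17 choose 9) + (17 choose 10) + (17 choose 11)
     = 1 + 17 + 136 + 680 + 2380 + 6188 + 12376 + 19448 + 24310 + 24310 + 19448 + 12376
     = 121670.

121670


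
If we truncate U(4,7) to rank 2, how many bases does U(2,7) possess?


Truncating U(4,7) to rank 2 gives U(2,7).
Bases of U(2,7) are all 2-element subsets of 7 elements.
Number of bases = (7 choose 2) = 21.

21


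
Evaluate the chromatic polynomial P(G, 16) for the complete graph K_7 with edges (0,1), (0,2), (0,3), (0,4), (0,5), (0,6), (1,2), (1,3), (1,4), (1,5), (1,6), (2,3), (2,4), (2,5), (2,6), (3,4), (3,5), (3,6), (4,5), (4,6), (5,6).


P(K_7, k) = k(k-1)(k-2)...(k-6).
P(16) = (16) * (15) * (14) * (13) * (12) * (11) * (10) = 57657600.

57657600


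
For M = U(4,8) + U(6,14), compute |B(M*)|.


(M1+M2)* = M1* + M2*.
M1* = U(4,8), bases: C(8,4) = 70.
M2* = U(8,14), bases: C(14,8) = 3003.
|B(M*)| = 70 * 3003 = 210210.

210210


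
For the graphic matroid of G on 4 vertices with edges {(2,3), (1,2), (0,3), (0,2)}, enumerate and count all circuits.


A circuit in a graphic matroid = edge set of a simple cycle.
G has 4 vertices and 4 edges.
Enumerating all minimal edge subsets forming cycles...
Total circuits found: 1.

1


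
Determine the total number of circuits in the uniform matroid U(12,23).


In U(12,23), circuits are the (13)-element subsets.
Any set of 13 elements is dependent, and removing any one element gives
an independent set of size 12, so it is a minimal dependent set.
Number of circuits = (23 choose 13) = 1144066.

1144066


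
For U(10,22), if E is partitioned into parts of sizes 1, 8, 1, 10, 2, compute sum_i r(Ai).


r(Ai) = min(|Ai|, 10) for each part.
Sum = min(1,10) + min(8,10) + min(1,10) + min(10,10) + min(2,10)
    = 1 + 8 + 1 + 10 + 2
    = 22.

22


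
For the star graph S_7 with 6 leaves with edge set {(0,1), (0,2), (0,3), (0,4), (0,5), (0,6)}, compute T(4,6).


A star on 7 vertices is a tree with 6 edges.
T(x,y) = x^(6) for any tree.
T(4,6) = 4^6 = 4096.

4096


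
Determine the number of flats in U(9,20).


Flats of U(9,20): every subset of size < 9 is a flat, plus E itself.
Count = C(20,0) + C(20,1) + C(20,2) + C(20,3) + C(20,4) + C(20,5) + C(20,6) + C(20,7) + C(20,8) + 1
     = 1 + 20 + 190 + 1140 + 4845 + 15504 + 38760 + 77520 + 125970 + 1
     = 263951.

263951


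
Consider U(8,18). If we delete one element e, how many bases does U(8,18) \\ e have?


Deleting e from U(8,18) gives U(8,17) since n > r.
Bases of U(8,17) = (17 choose 8) = 24310.

24310


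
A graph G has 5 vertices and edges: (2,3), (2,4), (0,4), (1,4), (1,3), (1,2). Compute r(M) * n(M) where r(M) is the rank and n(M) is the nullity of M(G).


r(M) = |V| - c = 5 - 1 = 4.
nullity = |E| - r(M) = 6 - 4 = 2.
Product = 4 * 2 = 8.

8


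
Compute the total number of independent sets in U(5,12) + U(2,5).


For a direct sum, |I(M1+M2)| = |I(M1)| * |I(M2)|.
|I(U(5,12))| = sum C(12,k) for k=0..5 = 1586.
|I(U(2,5))| = sum C(5,k) for k=0..2 = 16.
Total = 1586 * 16 = 25376.

25376


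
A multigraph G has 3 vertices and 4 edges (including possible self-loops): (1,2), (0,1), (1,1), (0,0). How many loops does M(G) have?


In a graphic matroid, a loop is a self-loop edge (u,u) with rank 0.
Examining all 4 edges for self-loops...
Self-loops found: (1,1), (0,0)
Number of loops = 2.

2


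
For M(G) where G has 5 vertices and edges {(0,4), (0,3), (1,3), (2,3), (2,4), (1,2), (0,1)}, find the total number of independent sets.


An independent set in a graphic matroid is an acyclic edge subset.
G has 5 vertices and 7 edges.
Enumerate all 2^7 = 128 subsets, checking for acyclicity.
Total independent sets = 86.

86


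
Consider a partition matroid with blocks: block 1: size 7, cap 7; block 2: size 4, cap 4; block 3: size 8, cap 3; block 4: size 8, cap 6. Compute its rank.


Rank of a partition matroid = sum of min(|Si|, ci) for each block.
= min(7,7) + min(4,4) + min(8,3) + min(8,6)
= 7 + 4 + 3 + 6
= 20.

20


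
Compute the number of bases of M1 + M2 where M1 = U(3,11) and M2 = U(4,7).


Bases of a direct sum M1 + M2: |B| = |B(M1)| * |B(M2)|.
|B(U(3,11))| = C(11,3) = 165.
|B(U(4,7))| = C(7,4) = 35.
Total bases = 165 * 35 = 5775.

5775


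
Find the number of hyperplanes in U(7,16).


Hyperplanes of U(7,16) are flats of rank 6.
In a uniform matroid, these are exactly the (6)-element subsets.
Count = C(16,6) = 16! / (6! * 10!) = 8008.

8008


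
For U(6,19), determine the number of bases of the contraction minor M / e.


Contracting e from U(6,19) gives U(5,18).
Bases of U(5,18) = C(18,5) = 18! / (5! * 13!) = 8568.

8568


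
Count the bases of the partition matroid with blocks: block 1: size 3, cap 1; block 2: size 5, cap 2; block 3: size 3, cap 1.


A basis picks exactly ci elements from block i.
Number of bases = product of C(|Si|, ci).
= C(3,1) * C(5,2) * C(3,1)
= 3 * 10 * 3
= 90.

90


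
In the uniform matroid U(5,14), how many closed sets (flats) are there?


Flats of U(5,14): every subset of size < 5 is a flat, plus E itself.
Count = (14 choose 0) + (14 choose 1) + (14 choose 2) + (14 choose 3) + (14 choose 4) + 1
     = 1 + 14 + 91 + 364 + 1001 + 1
     = 1472.

1472


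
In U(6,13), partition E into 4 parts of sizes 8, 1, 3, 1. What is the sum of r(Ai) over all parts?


r(Ai) = min(|Ai|, 6) for each part.
Sum = min(8,6) + min(1,6) + min(3,6) + min(1,6)
    = 6 + 1 + 3 + 1
    = 11.

11


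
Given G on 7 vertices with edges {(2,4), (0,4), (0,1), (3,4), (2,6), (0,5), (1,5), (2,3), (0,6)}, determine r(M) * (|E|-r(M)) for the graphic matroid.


r(M) = |V| - c = 7 - 1 = 6.
nullity = |E| - r(M) = 9 - 6 = 3.
Product = 6 * 3 = 18.

18


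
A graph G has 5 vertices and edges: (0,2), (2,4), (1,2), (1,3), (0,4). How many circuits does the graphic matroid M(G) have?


A circuit in a graphic matroid = edge set of a simple cycle.
G has 5 vertices and 5 edges.
Enumerating all minimal edge subsets forming cycles...
Total circuits found: 1.

1


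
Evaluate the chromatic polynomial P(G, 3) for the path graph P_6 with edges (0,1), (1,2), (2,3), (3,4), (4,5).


P(P_6, k) = k * (k-1)^(5).
P(3) = 3 * 2^5 = 3 * 32 = 96.

96


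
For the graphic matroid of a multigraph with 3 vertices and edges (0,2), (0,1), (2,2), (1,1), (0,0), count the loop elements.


In a graphic matroid, a loop is a self-loop edge (u,u) with rank 0.
Examining all 5 edges for self-loops...
Self-loops found: (2,2), (1,1), (0,0)
Number of loops = 3.

3


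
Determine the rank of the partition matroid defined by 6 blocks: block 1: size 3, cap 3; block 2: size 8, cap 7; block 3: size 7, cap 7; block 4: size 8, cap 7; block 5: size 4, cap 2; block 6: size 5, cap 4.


Rank of a partition matroid = sum of min(|Si|, ci) for each block.
= min(3,3) + min(8,7) + min(7,7) + min(8,7) + min(4,2) + min(5,4)
= 3 + 7 + 7 + 7 + 2 + 4
= 30.

30


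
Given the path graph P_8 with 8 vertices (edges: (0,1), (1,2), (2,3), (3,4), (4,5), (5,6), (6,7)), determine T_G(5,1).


A path on 8 vertices is a tree with 7 edges.
T(x,y) = x^(7) for any tree.
T(5,1) = 5^7 = 78125.

78125


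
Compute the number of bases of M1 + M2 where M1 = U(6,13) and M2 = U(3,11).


Bases of a direct sum M1 + M2: |B| = |B(M1)| * |B(M2)|.
|B(U(6,13))| = C(13,6) = 1716.
|B(U(3,11))| = C(11,3) = 165.
Total bases = 1716 * 165 = 283140.

283140


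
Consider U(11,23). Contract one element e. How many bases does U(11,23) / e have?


Contracting e from U(11,23) gives U(10,22).
Bases of U(10,22) = C(22,10) = 22! / (10! * 12!) = 646646.

646646


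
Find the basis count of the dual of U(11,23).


The dual of U(r,n) is U(n-r, n) = U(12,23).
Bases of U(12,23) are all (12)-element subsets.
|B(M*)| = (23 choose 12) = 1352078.

1352078


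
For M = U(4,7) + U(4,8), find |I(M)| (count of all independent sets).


For a direct sum, |I(M1+M2)| = |I(M1)| * |I(M2)|.
|I(U(4,7))| = sum C(7,k) for k=0..4 = 99.
|I(U(4,8))| = sum C(8,k) for k=0..4 = 163.
Total = 99 * 163 = 16137.

16137


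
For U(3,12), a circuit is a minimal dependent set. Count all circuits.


In U(3,12), circuits are the (4)-element subsets.
Any set of 4 elements is dependent, and removing any one element gives
an independent set of size 3, so it is a minimal dependent set.
Number of circuits = C(12,4) = 12! / (4! * 8!) = 495.

495


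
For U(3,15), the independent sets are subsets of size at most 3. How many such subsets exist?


Independent sets of U(3,15) are all subsets of size <= 3.
Count = (15 choose 0) + (15 choose 1) + (15 choose 2) + (15 choose 3)
     = 1 + 15 + 105 + 455
     = 576.

576


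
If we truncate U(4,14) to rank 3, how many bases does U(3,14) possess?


Truncating U(4,14) to rank 3 gives U(3,14).
Bases of U(3,14) are all 3-element subsets of 14 elements.
Number of bases = (14 choose 3) = 364.

364


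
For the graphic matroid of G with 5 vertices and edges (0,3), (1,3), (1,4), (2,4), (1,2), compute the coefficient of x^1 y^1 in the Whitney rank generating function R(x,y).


R(x,y) = sum over A in 2^E of x^(r(E)-r(A)) * y^(|A|-r(A)).
G has 5 vertices, 5 edges. r(E) = 4.
Enumerate all 2^5 = 32 subsets.
Count subsets with r(E)-r(A)=1 and |A|-r(A)=1: 2.

2


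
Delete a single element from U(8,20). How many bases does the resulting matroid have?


Deleting e from U(8,20) gives U(8,19) since n > r.
Bases of U(8,19) = C(19,8) = 19! / (8! * 11!) = 75582.

75582


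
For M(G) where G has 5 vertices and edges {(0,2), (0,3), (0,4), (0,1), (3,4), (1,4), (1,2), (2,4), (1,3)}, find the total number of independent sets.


An independent set in a graphic matroid is an acyclic edge subset.
G has 5 vertices and 9 edges.
Enumerate all 2^9 = 512 subsets, checking for acyclicity.
Total independent sets = 198.

198


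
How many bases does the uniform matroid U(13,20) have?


Bases of U(13,20) are all 13-element subsets of the 20-element ground set.
Number of bases = C(20,13).
C(20,13) = 20! / (13! * 7!) = 77520.

77520


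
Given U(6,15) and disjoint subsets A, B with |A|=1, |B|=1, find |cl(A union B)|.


|A union B| = 1 + 1 = 2 (disjoint).
In U(6,15), cl(S) = S if |S| < 6, else cl(S) = E.
Since 2 < 6, cl(A union B) = A union B.
|cl(A union B)| = 2.

2


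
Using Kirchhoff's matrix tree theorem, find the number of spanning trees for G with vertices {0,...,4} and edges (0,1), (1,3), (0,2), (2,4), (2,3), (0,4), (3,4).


By Kirchhoff's matrix tree theorem, the number of spanning trees equals
the determinant of any cofactor of the Laplacian matrix L.
G has 5 vertices and 7 edges.
Computing the (4 x 4) cofactor determinant gives 24.

24


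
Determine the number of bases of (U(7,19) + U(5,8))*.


(M1+M2)* = M1* + M2*.
M1* = U(12,19), bases: C(19,12) = 50388.
M2* = U(3,8), bases: C(8,3) = 56.
|B(M*)| = 50388 * 56 = 2821728.

2821728


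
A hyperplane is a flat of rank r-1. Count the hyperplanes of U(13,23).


Hyperplanes of U(13,23) are flats of rank 12.
In a uniform matroid, these are exactly the (12)-element subsets.
Count = (23 choose 12) = 1352078.

1352078


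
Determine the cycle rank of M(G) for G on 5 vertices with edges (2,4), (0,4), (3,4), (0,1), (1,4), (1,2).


Cycle rank (nullity) = |E| - r(M) = |E| - (|V| - c).
|E| = 6, |V| = 5, c = 1.
Nullity = 6 - (5 - 1) = 6 - 4 = 2.

2


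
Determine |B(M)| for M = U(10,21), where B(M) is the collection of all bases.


Bases of U(10,21) are all 10-element subsets of the 21-element ground set.
Number of bases = C(21,10).
C(21,10) = 21! / (10! * 11!) = 352716.

352716


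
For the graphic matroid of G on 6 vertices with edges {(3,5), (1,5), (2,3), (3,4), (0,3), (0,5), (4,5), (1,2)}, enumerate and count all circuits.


A circuit in a graphic matroid = edge set of a simple cycle.
G has 6 vertices and 8 edges.
Enumerating all minimal edge subsets forming cycles...
Total circuits found: 6.

6


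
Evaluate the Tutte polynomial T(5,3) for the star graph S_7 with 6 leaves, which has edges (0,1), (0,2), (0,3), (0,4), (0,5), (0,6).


A star on 7 vertices is a tree with 6 edges.
T(x,y) = x^(6) for any tree.
T(5,3) = 5^6 = 15625.

15625


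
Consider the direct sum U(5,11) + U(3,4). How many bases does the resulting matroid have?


Bases of a direct sum M1 + M2: |B| = |B(M1)| * |B(M2)|.
|B(U(5,11))| = C(11,5) = 462.
|B(U(3,4))| = C(4,3) = 4.
Total bases = 462 * 4 = 1848.

1848


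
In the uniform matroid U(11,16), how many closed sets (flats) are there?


Flats of U(11,16): every subset of size < 11 is a flat, plus E itself.
Count = (16 choose 0) + (16 choose 1) + (16 choose 2) + (16 choose 3) + (16 choose 4) + (16 choose 5) + (16 choose 6) + (16 choose 7) + (16 choose 8) + (16 choose 9) + (16 choose 10) + 1
     = 1 + 16 + 120 + 560 + 1820 + 4368 + 8008 + 11440 + 12870 + 11440 + 8008 + 1
     = 58652.

58652


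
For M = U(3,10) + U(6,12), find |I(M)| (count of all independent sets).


For a direct sum, |I(M1+M2)| = |I(M1)| * |I(M2)|.
|I(U(3,10))| = sum C(10,k) for k=0..3 = 176.
|I(U(6,12))| = sum C(12,k) for k=0..6 = 2510.
Total = 176 * 2510 = 441760.

441760


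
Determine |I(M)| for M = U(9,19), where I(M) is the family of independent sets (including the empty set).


Independent sets of U(9,19) are all subsets of size <= 9.
Count = (19 choose 0) + (19 choose 1) + (19 choose 2) + (19 choose 3) + (19 choose 4) + (19 choose 5) + (19 choose 6) + (19 choose 7) + (19 choose 8) + (19 choose 9)
     = 1 + 19 + 171 + 969 + 3876 + 11628 + 27132 + 50388 + 75582 + 92378
     = 262144.

262144


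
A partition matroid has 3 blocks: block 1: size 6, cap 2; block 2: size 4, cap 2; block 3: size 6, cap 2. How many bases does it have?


A basis picks exactly ci elements from block i.
Number of bases = product of C(|Si|, ci).
= C(6,2) * C(4,2) * C(6,2)
= 15 * 6 * 15
= 1350.

1350


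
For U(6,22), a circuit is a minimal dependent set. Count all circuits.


In U(6,22), circuits are the (7)-element subsets.
Any set of 7 elements is dependent, and removing any one element gives
an independent set of size 6, so it is a minimal dependent set.
Number of circuits = C(22,7) = 22! / (7! * 15!) = 170544.

170544


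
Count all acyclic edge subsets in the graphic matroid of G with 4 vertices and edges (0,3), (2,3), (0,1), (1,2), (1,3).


An independent set in a graphic matroid is an acyclic edge subset.
G has 4 vertices and 5 edges.
Enumerate all 2^5 = 32 subsets, checking for acyclicity.
Total independent sets = 24.

24


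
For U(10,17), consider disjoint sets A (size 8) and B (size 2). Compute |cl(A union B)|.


|A union B| = 8 + 2 = 10 (disjoint).
In U(10,17), cl(S) = S if |S| < 10, else cl(S) = E.
Since 10 >= 10, cl(A union B) = E.
|cl(A union B)| = 17.

17


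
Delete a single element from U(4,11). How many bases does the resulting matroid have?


Deleting e from U(4,11) gives U(4,10) since n > r.
Bases of U(4,10) = C(10,4) = 10! / (4! * 6!) = 210.

210


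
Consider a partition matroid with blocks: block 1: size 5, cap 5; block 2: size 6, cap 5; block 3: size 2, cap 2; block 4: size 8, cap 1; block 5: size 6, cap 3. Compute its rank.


Rank of a partition matroid = sum of min(|Si|, ci) for each block.
= min(5,5) + min(6,5) + min(2,2) + min(8,1) + min(6,3)
= 5 + 5 + 2 + 1 + 3
= 16.

16


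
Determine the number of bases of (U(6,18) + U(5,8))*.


(M1+M2)* = M1* + M2*.
M1* = U(12,18), bases: C(18,12) = 18564.
M2* = U(3,8), bases: C(8,3) = 56.
|B(M*)| = 18564 * 56 = 1039584.

1039584


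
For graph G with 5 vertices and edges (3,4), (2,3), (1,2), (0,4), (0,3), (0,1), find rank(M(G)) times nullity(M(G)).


r(M) = |V| - c = 5 - 1 = 4.
nullity = |E| - r(M) = 6 - 4 = 2.
Product = 4 * 2 = 8.

8


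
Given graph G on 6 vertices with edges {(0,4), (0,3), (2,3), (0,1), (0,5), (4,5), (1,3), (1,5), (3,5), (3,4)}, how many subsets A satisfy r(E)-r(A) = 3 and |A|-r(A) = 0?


R(x,y) = sum over A in 2^E of x^(r(E)-r(A)) * y^(|A|-r(A)).
G has 6 vertices, 10 edges. r(E) = 5.
Enumerate all 2^10 = 1024 subsets.
Count subsets with r(E)-r(A)=3 and |A|-r(A)=0: 45.

45


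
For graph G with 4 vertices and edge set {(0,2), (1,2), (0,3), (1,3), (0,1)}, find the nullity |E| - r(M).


Cycle rank (nullity) = |E| - r(M) = |E| - (|V| - c).
|E| = 5, |V| = 4, c = 1.
Nullity = 5 - (4 - 1) = 5 - 3 = 2.

2


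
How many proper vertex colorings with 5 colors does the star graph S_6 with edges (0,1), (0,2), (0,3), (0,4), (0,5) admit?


P(tree, k) = k * (k-1)^(5) for any tree on 6 vertices.
P(5) = 5 * 4^5 = 5 * 1024 = 5120.

5120


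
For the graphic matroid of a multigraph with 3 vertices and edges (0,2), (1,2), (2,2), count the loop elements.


In a graphic matroid, a loop is a self-loop edge (u,u) with rank 0.
Examining all 3 edges for self-loops...
Self-loops found: (2,2)
Number of loops = 1.

1


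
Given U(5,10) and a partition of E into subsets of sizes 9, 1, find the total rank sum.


r(Ai) = min(|Ai|, 5) for each part.
Sum = min(9,5) + min(1,5)
    = 5 + 1
    = 6.

6


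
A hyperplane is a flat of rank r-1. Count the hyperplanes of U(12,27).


Hyperplanes of U(12,27) are flats of rank 11.
In a uniform matroid, these are exactly the (11)-element subsets.
Count = (27 choose 11) = 13037895.

13037895


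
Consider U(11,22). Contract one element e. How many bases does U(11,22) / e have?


Contracting e from U(11,22) gives U(10,21).
Bases of U(10,21) = C(21,10) = 352716.

352716


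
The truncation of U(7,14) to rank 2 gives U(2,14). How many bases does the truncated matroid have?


Truncating U(7,14) to rank 2 gives U(2,14).
Bases of U(2,14) are all 2-element subsets of 14 elements.
Number of bases = (14 choose 2) = 91.

91


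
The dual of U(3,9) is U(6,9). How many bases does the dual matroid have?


The dual of U(r,n) is U(n-r, n) = U(6,9).
Bases of U(6,9) are all (6)-element subsets.
|B(M*)| = C(9,6) = 84.

84


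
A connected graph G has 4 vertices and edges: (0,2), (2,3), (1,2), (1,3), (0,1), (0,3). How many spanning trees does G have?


By Kirchhoff's matrix tree theorem, the number of spanning trees equals
the determinant of any cofactor of the Laplacian matrix L.
G has 4 vertices and 6 edges.
Computing the (3 x 3) cofactor determinant gives 16.

16


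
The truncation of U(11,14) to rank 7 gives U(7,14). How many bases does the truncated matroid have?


Truncating U(11,14) to rank 7 gives U(7,14).
Bases of U(7,14) are all 7-element subsets of 14 elements.
Number of bases = C(14,7) = 3432.

3432


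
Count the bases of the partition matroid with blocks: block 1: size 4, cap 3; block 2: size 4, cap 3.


A basis picks exactly ci elements from block i.
Number of bases = product of C(|Si|, ci).
= C(4,3) * C(4,3)
= 4 * 4
= 16.

16


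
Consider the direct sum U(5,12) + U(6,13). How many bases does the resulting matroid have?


Bases of a direct sum M1 + M2: |B| = |B(M1)| * |B(M2)|.
|B(U(5,12))| = C(12,5) = 792.
|B(U(6,13))| = C(13,6) = 1716.
Total bases = 792 * 1716 = 1359072.

1359072


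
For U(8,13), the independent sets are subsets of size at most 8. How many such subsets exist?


Independent sets of U(8,13) are all subsets of size <= 8.
Count = (13 choose 0) + (13 choose 1) + (13 choose 2) + (13 choose 3) + (13 choose 4) + (13 choose 5) + (13 choose 6) + (13 choose 7) + (13 choose 8)
     = 1 + 13 + 78 + 286 + 715 + 1287 + 1716 + 1716 + 1287
     = 7099.

7099


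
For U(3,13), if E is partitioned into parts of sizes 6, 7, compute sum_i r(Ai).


r(Ai) = min(|Ai|, 3) for each part.
Sum = min(6,3) + min(7,3)
    = 3 + 3
    = 6.

6


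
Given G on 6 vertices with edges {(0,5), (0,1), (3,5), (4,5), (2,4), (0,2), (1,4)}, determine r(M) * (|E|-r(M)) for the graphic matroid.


r(M) = |V| - c = 6 - 1 = 5.
nullity = |E| - r(M) = 7 - 5 = 2.
Product = 5 * 2 = 10.

10


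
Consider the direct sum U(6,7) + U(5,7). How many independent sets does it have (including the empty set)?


For a direct sum, |I(M1+M2)| = |I(M1)| * |I(M2)|.
|I(U(6,7))| = sum C(7,k) for k=0..6 = 127.
|I(U(5,7))| = sum C(7,k) for k=0..5 = 120.
Total = 127 * 120 = 15240.

15240


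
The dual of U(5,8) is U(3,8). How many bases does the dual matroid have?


The dual of U(r,n) is U(n-r, n) = U(3,8).
Bases of U(3,8) are all (3)-element subsets.
|B(M*)| = (8 choose 3) = 56.

56


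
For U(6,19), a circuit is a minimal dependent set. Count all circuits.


In U(6,19), circuits are the (7)-element subsets.
Any set of 7 elements is dependent, and removing any one element gives
an independent set of size 6, so it is a minimal dependent set.
Number of circuits = C(19,7) = 50388.

50388


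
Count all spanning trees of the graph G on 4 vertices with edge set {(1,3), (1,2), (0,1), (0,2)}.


By Kirchhoff's matrix tree theorem, the number of spanning trees equals
the determinant of any cofactor of the Laplacian matrix L.
G has 4 vertices and 4 edges.
Computing the (3 x 3) cofactor determinant gives 3.

3


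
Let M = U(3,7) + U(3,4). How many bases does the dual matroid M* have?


(M1+M2)* = M1* + M2*.
M1* = U(4,7), bases: C(7,4) = 35.
M2* = U(1,4), bases: C(4,1) = 4.
|B(M*)| = 35 * 4 = 140.

140


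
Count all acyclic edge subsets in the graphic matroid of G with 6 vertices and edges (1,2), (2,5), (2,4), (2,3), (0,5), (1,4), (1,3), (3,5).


An independent set in a graphic matroid is an acyclic edge subset.
G has 6 vertices and 8 edges.
Enumerate all 2^8 = 256 subsets, checking for acyclicity.
Total independent sets = 164.

164


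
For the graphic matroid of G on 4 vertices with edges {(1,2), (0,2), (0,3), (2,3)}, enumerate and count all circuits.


A circuit in a graphic matroid = edge set of a simple cycle.
G has 4 vertices and 4 edges.
Enumerating all minimal edge subsets forming cycles...
Total circuits found: 1.

1


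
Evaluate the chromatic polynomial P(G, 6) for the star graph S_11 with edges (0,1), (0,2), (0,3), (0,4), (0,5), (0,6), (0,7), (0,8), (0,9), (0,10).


P(tree, k) = k * (k-1)^(10) for any tree on 11 vertices.
P(6) = 6 * 5^10 = 6 * 9765625 = 58593750.

58593750


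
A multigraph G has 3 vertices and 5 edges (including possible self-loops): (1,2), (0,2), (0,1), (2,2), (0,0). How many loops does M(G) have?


In a graphic matroid, a loop is a self-loop edge (u,u) with rank 0.
Examining all 5 edges for self-loops...
Self-loops found: (2,2), (0,0)
Number of loops = 2.

2


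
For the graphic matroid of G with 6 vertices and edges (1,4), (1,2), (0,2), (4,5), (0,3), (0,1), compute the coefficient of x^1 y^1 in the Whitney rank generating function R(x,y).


R(x,y) = sum over A in 2^E of x^(r(E)-r(A)) * y^(|A|-r(A)).
G has 6 vertices, 6 edges. r(E) = 5.
Enumerate all 2^6 = 64 subsets.
Count subsets with r(E)-r(A)=1 and |A|-r(A)=1: 3.

3


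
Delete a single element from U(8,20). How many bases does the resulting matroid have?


Deleting e from U(8,20) gives U(8,19) since n > r.
Bases of U(8,19) = C(19,8) = 19! / (8! * 11!) = 75582.

75582


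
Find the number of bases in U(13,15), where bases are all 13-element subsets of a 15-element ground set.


Bases of U(13,15) are all 13-element subsets of the 15-element ground set.
Number of bases = C(15,13).
C(15,13) = 105.

105


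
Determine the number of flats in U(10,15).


Flats of U(10,15): every subset of size < 10 is a flat, plus E itself.
Count = (15 choose 0) + (15 choose 1) + (15 choose 2) + (15 choose 3) + (15 choose 4) + (15 choose 5) + (15 choose 6) + (15 choose 7) + (15 choose 8) + (15 choose 9) + 1
     = 1 + 15 + 105 + 455 + 1365 + 3003 + 5005 + 6435 + 6435 + 5005 + 1
     = 27825.

27825


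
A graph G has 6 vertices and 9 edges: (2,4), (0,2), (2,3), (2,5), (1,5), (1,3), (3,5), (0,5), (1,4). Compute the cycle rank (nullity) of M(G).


Cycle rank (nullity) = |E| - r(M) = |E| - (|V| - c).
|E| = 9, |V| = 6, c = 1.
Nullity = 9 - (6 - 1) = 9 - 5 = 4.

4


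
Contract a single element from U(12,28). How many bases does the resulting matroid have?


Contracting e from U(12,28) gives U(11,27).
Bases of U(11,27) = C(27,11) = 27! / (11! * 16!) = 13037895.

13037895


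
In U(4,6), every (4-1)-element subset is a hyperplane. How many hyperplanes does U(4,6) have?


Hyperplanes of U(4,6) are flats of rank 3.
In a uniform matroid, these are exactly the (3)-element subsets.
Count = C(6,3) = (6 * 5 * 4) / (1 * 2 * 3) = 20.

20


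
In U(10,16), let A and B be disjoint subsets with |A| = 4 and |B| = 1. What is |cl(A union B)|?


|A union B| = 4 + 1 = 5 (disjoint).
In U(10,16), cl(S) = S if |S| < 10, else cl(S) = E.
Since 5 < 10, cl(A union B) = A union B.
|cl(A union B)| = 5.

5


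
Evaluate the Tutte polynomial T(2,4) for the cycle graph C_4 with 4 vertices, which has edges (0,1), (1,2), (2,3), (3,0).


T(C_4; x,y) = x + x^2 + ... + x^(3) + y.
T(2,4) = 2^1 + 2^2 + 2^3 + 4
= 2 + 4 + 8 + 4
= 18.

18


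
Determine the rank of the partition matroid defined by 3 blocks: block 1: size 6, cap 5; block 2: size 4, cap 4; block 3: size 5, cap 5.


Rank of a partition matroid = sum of min(|Si|, ci) for each block.
= min(6,5) + min(4,4) + min(5,5)
= 5 + 4 + 5
= 14.

14


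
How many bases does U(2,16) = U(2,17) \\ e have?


Deleting e from U(2,17) gives U(2,16) since n > r.
Bases of U(2,16) = (16 choose 2) = 120.

120


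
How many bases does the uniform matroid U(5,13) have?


Bases of U(5,13) are all 5-element subsets of the 13-element ground set.
Number of bases = C(13,5).
C(13,5) = 1287.

1287


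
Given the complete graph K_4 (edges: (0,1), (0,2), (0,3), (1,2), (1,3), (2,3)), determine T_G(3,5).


T(K_4; x,y) = x^3 + 3x^2 + 4xy + 2x + y^3 + 3y^2 + 2y.
Substituting x=3, y=5:
= 27 + 27 + 60 + 6 + 125 + 75 + 10
= 330.

330


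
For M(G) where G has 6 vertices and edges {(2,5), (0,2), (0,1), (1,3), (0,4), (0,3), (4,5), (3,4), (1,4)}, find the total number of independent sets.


An independent set in a graphic matroid is an acyclic edge subset.
G has 6 vertices and 9 edges.
Enumerate all 2^9 = 512 subsets, checking for acyclicity.
Total independent sets = 280.

280


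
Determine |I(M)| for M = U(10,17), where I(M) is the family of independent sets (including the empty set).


Independent sets of U(10,17) are all subsets of size <= 10.
Count = (17 choose 0) + (17 choose 1) + (17 choose 2) + (17 choose 3) + (17 choose 4) + (17 choose 5) + (17 choose 6) + (17 choose 7) + (17 choose 8) + (17 choose 9) + (17 choose 10)
     = 1 + 17 + 136 + 680 + 2380 + 6188 + 12376 + 19448 + 24310 + 24310 + 19448
     = 109294.

109294


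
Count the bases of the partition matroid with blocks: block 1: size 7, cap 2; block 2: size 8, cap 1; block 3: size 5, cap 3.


A basis picks exactly ci elements from block i.
Number of bases = product of C(|Si|, ci).
= C(7,2) * C(8,1) * C(5,3)
= 21 * 8 * 10
= 1680.

1680


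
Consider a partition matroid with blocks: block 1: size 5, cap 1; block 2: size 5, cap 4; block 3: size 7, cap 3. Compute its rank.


Rank of a partition matroid = sum of min(|Si|, ci) for each block.
= min(5,1) + min(5,4) + min(7,3)
= 1 + 4 + 3
= 8.

8


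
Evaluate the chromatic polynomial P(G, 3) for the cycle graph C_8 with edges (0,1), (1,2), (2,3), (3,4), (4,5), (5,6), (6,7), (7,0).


P(C_8, k) = (k-1)^8 + (-1)^8*(k-1).
P(3) = (2)^8 + 2
= 256 + 2 = 258.

258


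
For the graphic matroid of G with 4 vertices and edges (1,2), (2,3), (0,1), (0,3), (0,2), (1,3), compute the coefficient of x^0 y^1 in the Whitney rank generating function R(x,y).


R(x,y) = sum over A in 2^E of x^(r(E)-r(A)) * y^(|A|-r(A)).
G has 4 vertices, 6 edges. r(E) = 3.
Enumerate all 2^6 = 64 subsets.
Count subsets with r(E)-r(A)=0 and |A|-r(A)=1: 15.

15


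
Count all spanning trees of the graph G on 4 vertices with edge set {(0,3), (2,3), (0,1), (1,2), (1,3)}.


By Kirchhoff's matrix tree theorem, the number of spanning trees equals
the determinant of any cofactor of the Laplacian matrix L.
G has 4 vertices and 5 edges.
Computing the (3 x 3) cofactor determinant gives 8.

8


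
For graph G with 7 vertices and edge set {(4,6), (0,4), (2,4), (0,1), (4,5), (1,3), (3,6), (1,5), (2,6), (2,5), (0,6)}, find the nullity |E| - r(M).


Cycle rank (nullity) = |E| - r(M) = |E| - (|V| - c).
|E| = 11, |V| = 7, c = 1.
Nullity = 11 - (7 - 1) = 11 - 6 = 5.

5


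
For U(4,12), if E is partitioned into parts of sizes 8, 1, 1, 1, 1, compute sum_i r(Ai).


r(Ai) = min(|Ai|, 4) for each part.
Sum = min(8,4) + min(1,4) + min(1,4) + min(1,4) + min(1,4)
    = 4 + 1 + 1 + 1 + 1
    = 8.

8


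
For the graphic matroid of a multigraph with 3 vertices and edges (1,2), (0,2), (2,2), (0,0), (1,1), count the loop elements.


In a graphic matroid, a loop is a self-loop edge (u,u) with rank 0.
Examining all 5 edges for self-loops...
Self-loops found: (2,2), (0,0), (1,1)
Number of loops = 3.

3


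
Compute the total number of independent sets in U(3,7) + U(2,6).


For a direct sum, |I(M1+M2)| = |I(M1)| * |I(M2)|.
|I(U(3,7))| = sum C(7,k) for k=0..3 = 64.
|I(U(2,6))| = sum C(6,k) for k=0..2 = 22.
Total = 64 * 22 = 1408.

1408


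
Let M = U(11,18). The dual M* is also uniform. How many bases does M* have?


The dual of U(r,n) is U(n-r, n) = U(7,18).
Bases of U(7,18) are all (7)-element subsets.
|B(M*)| = C(18,7) = 31824.

31824


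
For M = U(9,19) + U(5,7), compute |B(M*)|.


(M1+M2)* = M1* + M2*.
M1* = U(10,19), bases: C(19,10) = 92378.
M2* = U(2,7), bases: C(7,2) = 21.
|B(M*)| = 92378 * 21 = 1939938.

1939938


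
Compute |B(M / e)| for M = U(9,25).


Contracting e from U(9,25) gives U(8,24).
Bases of U(8,24) = C(24,8) = 735471.

735471


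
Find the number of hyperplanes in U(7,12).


Hyperplanes of U(7,12) are flats of rank 6.
In a uniform matroid, these are exactly the (6)-element subsets.
Count = (12 choose 6) = 924.

924


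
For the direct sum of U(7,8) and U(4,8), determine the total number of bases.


Bases of a direct sum M1 + M2: |B| = |B(M1)| * |B(M2)|.
|B(U(7,8))| = C(8,7) = 8.
|B(U(4,8))| = C(8,4) = 70.
Total bases = 8 * 70 = 560.

560


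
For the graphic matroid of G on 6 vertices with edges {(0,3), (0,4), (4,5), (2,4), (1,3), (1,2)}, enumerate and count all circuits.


A circuit in a graphic matroid = edge set of a simple cycle.
G has 6 vertices and 6 edges.
Enumerating all minimal edge subsets forming cycles...
Total circuits found: 1.

1


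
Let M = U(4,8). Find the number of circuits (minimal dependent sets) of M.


In U(4,8), circuits are the (5)-element subsets.
Any set of 5 elements is dependent, and removing any one element gives
an independent set of size 4, so it is a minimal dependent set.
Number of circuits = C(8,5) = 56.

56


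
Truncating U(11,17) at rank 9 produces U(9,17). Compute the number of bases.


Truncating U(11,17) to rank 9 gives U(9,17).
Bases of U(9,17) are all 9-element subsets of 17 elements.
Number of bases = C(17,9) = 24310.

24310


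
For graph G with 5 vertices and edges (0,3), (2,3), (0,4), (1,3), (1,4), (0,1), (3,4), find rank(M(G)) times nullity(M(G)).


r(M) = |V| - c = 5 - 1 = 4.
nullity = |E| - r(M) = 7 - 4 = 3.
Product = 4 * 3 = 12.

12


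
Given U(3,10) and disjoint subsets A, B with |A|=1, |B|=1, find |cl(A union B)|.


|A union B| = 1 + 1 = 2 (disjoint).
In U(3,10), cl(S) = S if |S| < 3, else cl(S) = E.
Since 2 < 3, cl(A union B) = A union B.
|cl(A union B)| = 2.

2


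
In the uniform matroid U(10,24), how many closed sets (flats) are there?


Flats of U(10,24): every subset of size < 10 is a flat, plus E itself.
Count = C(24,0) + C(24,1) + C(24,2) + C(24,3) + C(24,4) + C(24,5) + C(24,6) + C(24,7) + C(24,8) + C(24,9) + 1
     = 1 + 24 + 276 + 2024 + 10626 + 42504 + 134596 + 346104 + 735471 + 1307504 + 1
     = 2579131.

2579131


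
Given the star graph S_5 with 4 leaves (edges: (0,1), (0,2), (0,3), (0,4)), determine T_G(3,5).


A star on 5 vertices is a tree with 4 edges.
T(x,y) = x^(4) for any tree.
T(3,5) = 3^4 = 81.

81


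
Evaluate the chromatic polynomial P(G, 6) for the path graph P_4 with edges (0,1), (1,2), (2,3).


P(P_4, k) = k * (k-1)^(3).
P(6) = 6 * 5^3 = 6 * 125 = 750.

750


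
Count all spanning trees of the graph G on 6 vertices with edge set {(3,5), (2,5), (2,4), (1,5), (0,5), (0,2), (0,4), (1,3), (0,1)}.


By Kirchhoff's matrix tree theorem, the number of spanning trees equals
the determinant of any cofactor of the Laplacian matrix L.
G has 6 vertices and 9 edges.
Computing the (5 x 5) cofactor determinant gives 55.

55


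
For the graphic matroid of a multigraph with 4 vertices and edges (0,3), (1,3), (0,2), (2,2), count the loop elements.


In a graphic matroid, a loop is a self-loop edge (u,u) with rank 0.
Examining all 4 edges for self-loops...
Self-loops found: (2,2)
Number of loops = 1.

1


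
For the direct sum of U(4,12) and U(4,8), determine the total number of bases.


Bases of a direct sum M1 + M2: |B| = |B(M1)| * |B(M2)|.
|B(U(4,12))| = C(12,4) = 495.
|B(U(4,8))| = C(8,4) = 70.
Total bases = 495 * 70 = 34650.

34650


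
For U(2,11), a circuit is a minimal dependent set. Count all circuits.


In U(2,11), circuits are the (3)-element subsets.
Any set of 3 elements is dependent, and removing any one element gives
an independent set of size 2, so it is a minimal dependent set.
Number of circuits = C(11,3) = 11! / (3! * 8!) = 165.

165


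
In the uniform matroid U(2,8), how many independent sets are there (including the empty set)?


Independent sets of U(2,8) are all subsets of size <= 2.
Count = (8 choose 0) + (8 choose 1) + (8 choose 2)
     = 1 + 8 + 28
     = 37.

37


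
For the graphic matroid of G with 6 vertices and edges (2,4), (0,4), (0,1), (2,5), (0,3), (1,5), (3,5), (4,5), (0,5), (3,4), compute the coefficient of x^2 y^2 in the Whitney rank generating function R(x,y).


R(x,y) = sum over A in 2^E of x^(r(E)-r(A)) * y^(|A|-r(A)).
G has 6 vertices, 10 edges. r(E) = 5.
Enumerate all 2^10 = 1024 subsets.
Count subsets with r(E)-r(A)=2 and |A|-r(A)=2: 10.

10


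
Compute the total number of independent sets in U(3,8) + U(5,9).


For a direct sum, |I(M1+M2)| = |I(M1)| * |I(M2)|.
|I(U(3,8))| = sum C(8,k) for k=0..3 = 93.
|I(U(5,9))| = sum C(9,k) for k=0..5 = 382.
Total = 93 * 382 = 35526.

35526


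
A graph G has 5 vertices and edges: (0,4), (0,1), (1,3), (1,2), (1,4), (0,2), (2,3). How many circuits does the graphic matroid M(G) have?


A circuit in a graphic matroid = edge set of a simple cycle.
G has 5 vertices and 7 edges.
Enumerating all minimal edge subsets forming cycles...
Total circuits found: 6.

6


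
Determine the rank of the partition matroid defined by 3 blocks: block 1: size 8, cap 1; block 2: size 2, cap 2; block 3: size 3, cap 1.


Rank of a partition matroid = sum of min(|Si|, ci) for each block.
= min(8,1) + min(2,2) + min(3,1)
= 1 + 2 + 1
= 4.

4


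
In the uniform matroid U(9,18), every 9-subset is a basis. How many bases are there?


Bases of U(9,18) are all 9-element subsets of the 18-element ground set.
Number of bases = C(18,9).
C(18,9) = 18! / (9! * 9!) = 48620.

48620


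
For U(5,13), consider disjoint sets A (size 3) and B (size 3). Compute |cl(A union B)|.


|A union B| = 3 + 3 = 6 (disjoint).
In U(5,13), cl(S) = S if |S| < 5, else cl(S) = E.
Since 6 >= 5, cl(A union B) = E.
|cl(A union B)| = 13.

13


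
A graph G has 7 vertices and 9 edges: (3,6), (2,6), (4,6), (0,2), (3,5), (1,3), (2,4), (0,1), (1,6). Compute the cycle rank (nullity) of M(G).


Cycle rank (nullity) = |E| - r(M) = |E| - (|V| - c).
|E| = 9, |V| = 7, c = 1.
Nullity = 9 - (7 - 1) = 9 - 6 = 3.

3


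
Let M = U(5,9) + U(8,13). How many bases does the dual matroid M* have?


(M1+M2)* = M1* + M2*.
M1* = U(4,9), bases: C(9,4) = 126.
M2* = U(5,13), bases: C(13,5) = 1287.
|B(M*)| = 126 * 1287 = 162162.

162162


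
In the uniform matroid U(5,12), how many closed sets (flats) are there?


Flats of U(5,12): every subset of size < 5 is a flat, plus E itself.
Count = (12 choose 0) + (12 choose 1) + (12 choose 2) + (12 choose 3) + (12 choose 4) + 1
     = 1 + 12 + 66 + 220 + 495 + 1
     = 795.

795


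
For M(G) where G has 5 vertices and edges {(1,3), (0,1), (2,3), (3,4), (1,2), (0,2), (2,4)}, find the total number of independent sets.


An independent set in a graphic matroid is an acyclic edge subset.
G has 5 vertices and 7 edges.
Enumerate all 2^7 = 128 subsets, checking for acyclicity.
Total independent sets = 82.

82


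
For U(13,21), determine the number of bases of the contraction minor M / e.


Contracting e from U(13,21) gives U(12,20).
Bases of U(12,20) = (20 choose 12) = 125970.

125970
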